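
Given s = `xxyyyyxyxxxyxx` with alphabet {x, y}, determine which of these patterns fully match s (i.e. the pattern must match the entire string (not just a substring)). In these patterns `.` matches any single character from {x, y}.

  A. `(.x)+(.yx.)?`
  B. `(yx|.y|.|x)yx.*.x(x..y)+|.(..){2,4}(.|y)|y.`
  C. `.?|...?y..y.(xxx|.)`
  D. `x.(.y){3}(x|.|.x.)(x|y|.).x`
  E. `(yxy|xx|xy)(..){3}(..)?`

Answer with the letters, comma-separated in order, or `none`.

D

A → no match
B → no match
C → no match
D → match
E → no match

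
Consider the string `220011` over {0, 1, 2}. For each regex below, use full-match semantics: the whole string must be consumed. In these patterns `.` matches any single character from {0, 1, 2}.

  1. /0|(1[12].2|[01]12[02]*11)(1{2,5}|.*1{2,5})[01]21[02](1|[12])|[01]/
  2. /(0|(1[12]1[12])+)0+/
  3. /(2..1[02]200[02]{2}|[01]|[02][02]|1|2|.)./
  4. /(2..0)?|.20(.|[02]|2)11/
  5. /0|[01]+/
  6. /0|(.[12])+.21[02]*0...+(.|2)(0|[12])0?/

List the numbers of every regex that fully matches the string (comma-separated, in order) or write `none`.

1 → no match
2 → no match — must end with `0`
3 → no match
4 → match
5 → no match
6 → no match

4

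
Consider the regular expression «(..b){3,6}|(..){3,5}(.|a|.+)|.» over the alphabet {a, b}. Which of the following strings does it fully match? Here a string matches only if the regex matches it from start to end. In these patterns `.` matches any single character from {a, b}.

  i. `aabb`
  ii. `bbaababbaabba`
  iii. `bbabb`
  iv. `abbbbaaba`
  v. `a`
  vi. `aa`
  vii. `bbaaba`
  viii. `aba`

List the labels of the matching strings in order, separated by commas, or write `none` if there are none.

ii, iv, v

i. `aabb` → no match
ii → match
iii. `bbabb` → no match
iv. `abbbbaaba` → match
v. `a` → match
vi. `aa` → no match
vii. `bbaaba` → no match
viii. `aba` → no match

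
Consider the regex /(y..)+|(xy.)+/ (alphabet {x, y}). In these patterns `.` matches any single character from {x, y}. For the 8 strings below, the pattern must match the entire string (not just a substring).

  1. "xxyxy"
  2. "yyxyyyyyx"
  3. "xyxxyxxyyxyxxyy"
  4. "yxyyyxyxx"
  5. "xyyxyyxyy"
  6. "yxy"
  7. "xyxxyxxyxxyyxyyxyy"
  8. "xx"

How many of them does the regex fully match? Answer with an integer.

1 → no match
2 → match
3 → match
4 → match
5 → match
6 → match
7 → match
8 → no match
Total matched: 6

6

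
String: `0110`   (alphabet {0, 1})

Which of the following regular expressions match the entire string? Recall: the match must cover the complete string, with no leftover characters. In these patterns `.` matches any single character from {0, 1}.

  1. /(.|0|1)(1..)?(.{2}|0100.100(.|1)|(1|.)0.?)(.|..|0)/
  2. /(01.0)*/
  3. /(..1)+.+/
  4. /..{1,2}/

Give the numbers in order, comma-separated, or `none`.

1, 2, 3

1 → match
2 → match
3 → match
4 → no match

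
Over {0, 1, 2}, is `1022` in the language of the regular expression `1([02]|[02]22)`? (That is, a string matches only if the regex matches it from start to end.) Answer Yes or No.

Yes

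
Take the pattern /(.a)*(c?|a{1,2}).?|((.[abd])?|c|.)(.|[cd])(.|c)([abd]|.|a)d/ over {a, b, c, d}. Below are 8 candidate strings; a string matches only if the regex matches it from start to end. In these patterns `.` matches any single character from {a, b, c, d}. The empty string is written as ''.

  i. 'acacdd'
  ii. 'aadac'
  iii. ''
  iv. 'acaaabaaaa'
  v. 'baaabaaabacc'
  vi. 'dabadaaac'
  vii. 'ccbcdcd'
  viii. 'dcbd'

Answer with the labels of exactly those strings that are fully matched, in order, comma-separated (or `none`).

i → no match
ii → match
iii → match
iv → no match
v → match
vi → match
vii → no match
viii → match

ii, iii, v, vi, viii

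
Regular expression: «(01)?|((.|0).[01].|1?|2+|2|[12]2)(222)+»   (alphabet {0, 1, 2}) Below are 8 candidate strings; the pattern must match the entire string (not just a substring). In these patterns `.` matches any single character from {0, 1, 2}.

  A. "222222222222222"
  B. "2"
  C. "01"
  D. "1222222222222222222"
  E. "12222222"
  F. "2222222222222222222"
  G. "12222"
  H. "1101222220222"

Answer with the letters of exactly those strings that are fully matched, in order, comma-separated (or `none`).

A, C, D, E, F, G

A → match
B. "2" → no match
C. "01" → match
D → match
E. "12222222" → match
F → match
G. "12222" → match
H → no match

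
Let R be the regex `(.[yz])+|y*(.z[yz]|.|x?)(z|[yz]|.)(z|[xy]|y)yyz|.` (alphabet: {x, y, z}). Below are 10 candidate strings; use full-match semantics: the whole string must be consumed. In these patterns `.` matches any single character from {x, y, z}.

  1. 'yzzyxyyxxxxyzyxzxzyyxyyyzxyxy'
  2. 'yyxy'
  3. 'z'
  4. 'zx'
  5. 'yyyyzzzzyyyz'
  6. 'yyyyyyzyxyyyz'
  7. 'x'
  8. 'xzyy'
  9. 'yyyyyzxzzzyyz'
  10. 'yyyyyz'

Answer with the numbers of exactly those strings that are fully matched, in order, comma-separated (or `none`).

2, 3, 5, 6, 7, 8, 10

1 → no match
2 → match
3 → match
4 → no match
5 → match
6 → match
7 → match
8 → match
9 → no match
10 → match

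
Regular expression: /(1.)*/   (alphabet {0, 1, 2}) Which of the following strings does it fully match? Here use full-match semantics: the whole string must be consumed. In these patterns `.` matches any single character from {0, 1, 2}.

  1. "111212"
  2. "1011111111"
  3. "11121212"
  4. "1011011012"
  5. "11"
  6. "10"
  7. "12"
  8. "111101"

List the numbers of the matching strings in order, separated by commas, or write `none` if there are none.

1, 2, 3, 5, 6, 7

1 → match
2 → match
3 → match
4 → no match
5 → match
6 → match
7 → match
8 → no match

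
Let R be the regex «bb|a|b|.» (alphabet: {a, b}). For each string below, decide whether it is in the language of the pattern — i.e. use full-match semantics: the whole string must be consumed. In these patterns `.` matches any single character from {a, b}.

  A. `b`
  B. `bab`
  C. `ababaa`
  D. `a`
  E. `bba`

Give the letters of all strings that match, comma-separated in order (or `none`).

A → match
B → no match
C → no match
D → match
E → no match

A, D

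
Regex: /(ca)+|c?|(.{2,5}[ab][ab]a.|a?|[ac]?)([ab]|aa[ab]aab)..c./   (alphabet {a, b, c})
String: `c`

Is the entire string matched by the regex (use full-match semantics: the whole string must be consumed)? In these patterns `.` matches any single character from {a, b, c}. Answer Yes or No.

Yes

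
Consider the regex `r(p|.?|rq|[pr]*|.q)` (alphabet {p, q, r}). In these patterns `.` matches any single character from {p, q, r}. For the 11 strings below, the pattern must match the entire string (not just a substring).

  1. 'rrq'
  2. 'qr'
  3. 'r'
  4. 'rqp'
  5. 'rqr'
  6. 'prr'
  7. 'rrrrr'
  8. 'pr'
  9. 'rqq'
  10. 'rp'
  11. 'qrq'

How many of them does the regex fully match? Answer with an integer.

1 → match
2 → no match — must start with 'r'
3 → match
4 → no match
5 → no match
6 → no match — must start with 'r'
7 → match
8 → no match — must start with 'r'
9 → match
10 → match
11 → no match — must start with 'r'
Total matched: 5

5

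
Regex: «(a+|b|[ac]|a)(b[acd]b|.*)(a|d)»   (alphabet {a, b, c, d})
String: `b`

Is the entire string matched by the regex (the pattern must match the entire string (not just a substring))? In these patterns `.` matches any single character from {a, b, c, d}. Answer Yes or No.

No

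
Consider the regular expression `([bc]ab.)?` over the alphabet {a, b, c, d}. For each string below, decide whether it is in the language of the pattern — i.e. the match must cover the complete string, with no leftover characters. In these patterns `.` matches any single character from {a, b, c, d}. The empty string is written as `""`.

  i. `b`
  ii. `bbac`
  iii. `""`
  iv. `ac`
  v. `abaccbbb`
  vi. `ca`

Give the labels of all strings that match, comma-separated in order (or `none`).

iii

i → no match
ii → no match
iii → match
iv → no match
v → no match
vi → no match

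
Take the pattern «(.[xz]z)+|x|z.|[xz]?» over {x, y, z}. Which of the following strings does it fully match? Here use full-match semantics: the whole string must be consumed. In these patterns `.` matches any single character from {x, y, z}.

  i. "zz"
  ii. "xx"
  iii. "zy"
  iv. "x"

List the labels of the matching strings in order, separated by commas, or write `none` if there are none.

i, iii, iv

i. "zz" → match
ii. "xx" → no match
iii. "zy" → match
iv. "x" → match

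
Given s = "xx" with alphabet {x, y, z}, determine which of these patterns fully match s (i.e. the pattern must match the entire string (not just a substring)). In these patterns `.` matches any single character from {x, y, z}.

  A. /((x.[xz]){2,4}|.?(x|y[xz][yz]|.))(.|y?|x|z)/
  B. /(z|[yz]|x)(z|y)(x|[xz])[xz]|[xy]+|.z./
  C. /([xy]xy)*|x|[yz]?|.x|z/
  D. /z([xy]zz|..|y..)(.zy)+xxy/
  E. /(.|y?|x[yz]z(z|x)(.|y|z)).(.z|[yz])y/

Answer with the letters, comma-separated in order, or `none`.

A → match
B → match
C → match
D → no match — must start with "z"
E → no match — must end with "y"

A, B, C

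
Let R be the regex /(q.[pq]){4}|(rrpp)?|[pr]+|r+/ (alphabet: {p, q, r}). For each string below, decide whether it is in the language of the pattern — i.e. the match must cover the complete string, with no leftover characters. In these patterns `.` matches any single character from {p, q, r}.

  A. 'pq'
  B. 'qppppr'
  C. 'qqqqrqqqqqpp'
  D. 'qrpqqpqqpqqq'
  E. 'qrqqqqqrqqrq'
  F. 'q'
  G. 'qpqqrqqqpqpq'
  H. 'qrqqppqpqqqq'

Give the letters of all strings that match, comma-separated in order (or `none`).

C, D, E, G, H

A. 'pq' → no match
B. 'qppppr' → no match
C. 'qqqqrqqqqqpp' → match
D. 'qrpqqpqqpqqq' → match
E. 'qrqqqqqrqqrq' → match
F. 'q' → no match
G. 'qpqqrqqqpqpq' → match
H. 'qrqqppqpqqqq' → match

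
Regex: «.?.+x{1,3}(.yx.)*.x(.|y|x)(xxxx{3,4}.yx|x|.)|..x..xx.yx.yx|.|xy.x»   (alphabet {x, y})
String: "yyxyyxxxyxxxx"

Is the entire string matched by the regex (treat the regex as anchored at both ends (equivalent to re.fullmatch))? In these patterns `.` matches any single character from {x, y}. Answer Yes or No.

No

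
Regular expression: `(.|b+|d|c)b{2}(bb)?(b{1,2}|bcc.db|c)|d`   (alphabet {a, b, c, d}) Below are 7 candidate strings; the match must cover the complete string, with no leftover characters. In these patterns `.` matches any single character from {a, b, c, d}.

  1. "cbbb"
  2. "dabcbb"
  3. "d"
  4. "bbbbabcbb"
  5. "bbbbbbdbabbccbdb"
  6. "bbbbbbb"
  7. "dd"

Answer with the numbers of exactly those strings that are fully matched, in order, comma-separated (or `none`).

1 → match
2 → no match
3 → match
4 → no match
5 → no match
6 → match
7 → no match

1, 3, 6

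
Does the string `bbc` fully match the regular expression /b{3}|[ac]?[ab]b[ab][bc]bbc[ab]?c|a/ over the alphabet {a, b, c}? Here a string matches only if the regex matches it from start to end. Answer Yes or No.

No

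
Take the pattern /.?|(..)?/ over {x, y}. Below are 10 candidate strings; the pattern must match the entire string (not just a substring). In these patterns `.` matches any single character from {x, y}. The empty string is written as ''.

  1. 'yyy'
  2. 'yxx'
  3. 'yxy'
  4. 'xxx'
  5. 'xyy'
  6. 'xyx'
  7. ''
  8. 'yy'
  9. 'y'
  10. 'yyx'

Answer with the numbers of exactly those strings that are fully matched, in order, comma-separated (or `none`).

1 → no match
2 → no match
3 → no match
4 → no match
5 → no match
6 → no match
7 → match
8 → match
9 → match
10 → no match

7, 8, 9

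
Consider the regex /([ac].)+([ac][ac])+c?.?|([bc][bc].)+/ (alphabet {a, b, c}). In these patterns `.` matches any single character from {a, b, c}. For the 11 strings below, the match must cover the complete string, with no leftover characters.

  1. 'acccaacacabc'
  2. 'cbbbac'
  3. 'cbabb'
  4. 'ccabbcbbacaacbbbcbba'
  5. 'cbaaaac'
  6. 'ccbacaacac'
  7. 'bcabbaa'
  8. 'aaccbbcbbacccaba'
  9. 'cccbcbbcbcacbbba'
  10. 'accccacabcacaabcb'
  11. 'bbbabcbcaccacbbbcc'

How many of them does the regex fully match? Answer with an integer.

1 → no match
2 → no match
3 → no match
4 → no match
5 → match
6 → no match
7 → no match
8 → no match
9 → no match
10 → no match
11 → no match
Total matched: 1

1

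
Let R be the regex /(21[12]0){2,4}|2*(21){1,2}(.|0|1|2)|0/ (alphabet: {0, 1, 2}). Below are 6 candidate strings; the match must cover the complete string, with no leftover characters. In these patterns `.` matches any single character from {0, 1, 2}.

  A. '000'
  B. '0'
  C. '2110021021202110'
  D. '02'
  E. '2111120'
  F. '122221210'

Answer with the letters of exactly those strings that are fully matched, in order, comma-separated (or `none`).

A. '000' → no match
B. '0' → match
C → no match
D. '02' → no match
E. '2111120' → no match
F. '122221210' → no match

B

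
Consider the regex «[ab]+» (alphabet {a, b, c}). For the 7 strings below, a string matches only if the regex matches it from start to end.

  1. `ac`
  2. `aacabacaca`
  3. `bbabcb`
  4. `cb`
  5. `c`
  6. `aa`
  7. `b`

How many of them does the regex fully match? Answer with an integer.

1 → no match
2 → no match
3 → no match
4 → no match
5 → no match
6 → match
7 → match
Total matched: 2

2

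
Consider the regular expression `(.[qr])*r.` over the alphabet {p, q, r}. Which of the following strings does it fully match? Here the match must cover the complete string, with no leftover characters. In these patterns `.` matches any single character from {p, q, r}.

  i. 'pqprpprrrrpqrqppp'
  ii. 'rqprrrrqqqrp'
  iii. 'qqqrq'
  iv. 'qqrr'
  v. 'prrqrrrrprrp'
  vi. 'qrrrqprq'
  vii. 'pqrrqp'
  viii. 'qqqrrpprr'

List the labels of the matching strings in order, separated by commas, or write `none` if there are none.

ii, iv, v

i → no match
ii. 'rqprrrrqqqrp' → match
iii. 'qqqrq' → no match
iv. 'qqrr' → match
v. 'prrqrrrrprrp' → match
vi. 'qrrrqprq' → no match
vii. 'pqrrqp' → no match
viii. 'qqqrrpprr' → no match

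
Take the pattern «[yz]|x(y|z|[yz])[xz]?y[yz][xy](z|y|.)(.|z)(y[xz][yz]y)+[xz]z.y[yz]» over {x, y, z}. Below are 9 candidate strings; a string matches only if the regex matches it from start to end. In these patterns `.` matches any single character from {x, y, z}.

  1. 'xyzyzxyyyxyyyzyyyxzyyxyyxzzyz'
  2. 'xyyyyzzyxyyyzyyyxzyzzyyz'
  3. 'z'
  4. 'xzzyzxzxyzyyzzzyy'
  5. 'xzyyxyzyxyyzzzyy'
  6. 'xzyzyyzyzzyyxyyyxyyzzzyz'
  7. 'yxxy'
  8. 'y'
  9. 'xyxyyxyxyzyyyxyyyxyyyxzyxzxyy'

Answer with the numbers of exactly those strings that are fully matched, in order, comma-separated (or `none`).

1, 2, 3, 4, 5, 6, 8, 9

1 → match
2 → match
3 → match
4 → match
5 → match
6 → match
7 → no match
8 → match
9 → match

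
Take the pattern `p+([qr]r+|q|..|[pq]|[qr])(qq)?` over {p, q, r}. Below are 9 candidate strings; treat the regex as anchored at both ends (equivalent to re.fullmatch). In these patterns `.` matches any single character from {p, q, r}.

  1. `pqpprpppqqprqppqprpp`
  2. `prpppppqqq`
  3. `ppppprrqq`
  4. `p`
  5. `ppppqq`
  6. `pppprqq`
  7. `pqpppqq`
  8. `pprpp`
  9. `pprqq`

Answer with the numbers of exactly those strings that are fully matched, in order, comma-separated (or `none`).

3, 5, 6, 9

1 → no match
2 → no match
3 → match
4 → no match
5 → match
6 → match
7 → no match
8 → no match
9 → match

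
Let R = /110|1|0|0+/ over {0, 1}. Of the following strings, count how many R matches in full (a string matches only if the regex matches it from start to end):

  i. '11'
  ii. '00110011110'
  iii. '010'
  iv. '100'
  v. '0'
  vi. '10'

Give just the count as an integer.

i. '11' → no match
ii. '00110011110' → no match
iii. '010' → no match
iv. '100' → no match
v. '0' → match
vi. '10' → no match
Total matched: 1

1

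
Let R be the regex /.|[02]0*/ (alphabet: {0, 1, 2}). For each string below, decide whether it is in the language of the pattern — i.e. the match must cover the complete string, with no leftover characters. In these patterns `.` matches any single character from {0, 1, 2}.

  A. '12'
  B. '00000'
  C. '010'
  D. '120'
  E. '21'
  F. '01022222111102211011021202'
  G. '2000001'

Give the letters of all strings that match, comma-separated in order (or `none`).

B

A → no match
B → match
C → no match
D → no match
E → no match
F → no match
G → no match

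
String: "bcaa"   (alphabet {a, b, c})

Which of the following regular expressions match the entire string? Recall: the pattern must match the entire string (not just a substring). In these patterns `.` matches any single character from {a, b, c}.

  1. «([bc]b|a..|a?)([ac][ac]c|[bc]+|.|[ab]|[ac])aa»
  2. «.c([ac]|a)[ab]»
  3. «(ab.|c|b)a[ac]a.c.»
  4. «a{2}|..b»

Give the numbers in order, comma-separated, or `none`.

1, 2

1 → match
2 → match
3 → no match
4 → no match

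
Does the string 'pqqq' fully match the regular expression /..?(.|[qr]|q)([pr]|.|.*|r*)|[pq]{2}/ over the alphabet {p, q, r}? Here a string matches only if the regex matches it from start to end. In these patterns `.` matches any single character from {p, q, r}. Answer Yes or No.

Yes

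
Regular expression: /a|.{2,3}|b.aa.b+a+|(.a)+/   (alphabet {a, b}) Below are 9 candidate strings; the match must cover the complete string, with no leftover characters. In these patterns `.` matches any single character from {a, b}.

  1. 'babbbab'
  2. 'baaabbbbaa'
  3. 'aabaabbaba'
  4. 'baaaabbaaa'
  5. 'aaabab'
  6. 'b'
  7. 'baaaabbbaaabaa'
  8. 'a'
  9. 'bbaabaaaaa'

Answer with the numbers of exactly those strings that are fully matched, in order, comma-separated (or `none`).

2, 4, 8

1 → no match
2 → match
3 → no match
4 → match
5 → no match
6 → no match
7 → no match
8 → match
9 → no match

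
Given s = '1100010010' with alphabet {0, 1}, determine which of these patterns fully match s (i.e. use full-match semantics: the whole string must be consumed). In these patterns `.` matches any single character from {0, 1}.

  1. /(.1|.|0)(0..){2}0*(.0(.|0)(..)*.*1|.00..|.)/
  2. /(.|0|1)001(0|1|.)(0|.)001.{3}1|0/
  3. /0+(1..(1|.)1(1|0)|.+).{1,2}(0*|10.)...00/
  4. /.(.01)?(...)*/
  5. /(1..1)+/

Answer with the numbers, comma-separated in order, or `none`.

4

1 → no match
2 → no match
3 → no match — must start with '0'
4 → match
5 → no match — must end with '1'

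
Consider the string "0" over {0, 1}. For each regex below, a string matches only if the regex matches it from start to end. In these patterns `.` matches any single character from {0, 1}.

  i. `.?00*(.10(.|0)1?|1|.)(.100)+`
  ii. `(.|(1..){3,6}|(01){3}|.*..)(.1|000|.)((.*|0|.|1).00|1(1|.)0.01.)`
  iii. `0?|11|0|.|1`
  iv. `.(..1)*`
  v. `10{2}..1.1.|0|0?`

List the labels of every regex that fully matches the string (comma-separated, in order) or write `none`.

iii, iv, v

i → no match — must end with "100"
ii → no match
iii → match
iv → match
v → match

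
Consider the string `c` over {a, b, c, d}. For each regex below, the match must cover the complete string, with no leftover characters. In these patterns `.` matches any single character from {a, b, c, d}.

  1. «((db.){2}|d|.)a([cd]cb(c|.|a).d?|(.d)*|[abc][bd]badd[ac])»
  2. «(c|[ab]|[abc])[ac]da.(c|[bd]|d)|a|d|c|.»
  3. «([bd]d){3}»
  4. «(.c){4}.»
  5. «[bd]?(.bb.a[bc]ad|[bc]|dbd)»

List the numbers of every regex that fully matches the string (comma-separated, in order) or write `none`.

1 → no match
2 → match
3 → no match — must end with `d`
4 → no match
5 → match

2, 5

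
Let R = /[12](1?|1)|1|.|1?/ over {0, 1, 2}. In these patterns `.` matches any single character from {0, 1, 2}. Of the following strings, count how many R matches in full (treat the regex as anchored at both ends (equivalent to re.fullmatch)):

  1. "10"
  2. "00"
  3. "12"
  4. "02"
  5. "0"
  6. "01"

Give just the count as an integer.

1

1 → no match
2 → no match
3 → no match
4 → no match
5 → match
6 → no match
Total matched: 1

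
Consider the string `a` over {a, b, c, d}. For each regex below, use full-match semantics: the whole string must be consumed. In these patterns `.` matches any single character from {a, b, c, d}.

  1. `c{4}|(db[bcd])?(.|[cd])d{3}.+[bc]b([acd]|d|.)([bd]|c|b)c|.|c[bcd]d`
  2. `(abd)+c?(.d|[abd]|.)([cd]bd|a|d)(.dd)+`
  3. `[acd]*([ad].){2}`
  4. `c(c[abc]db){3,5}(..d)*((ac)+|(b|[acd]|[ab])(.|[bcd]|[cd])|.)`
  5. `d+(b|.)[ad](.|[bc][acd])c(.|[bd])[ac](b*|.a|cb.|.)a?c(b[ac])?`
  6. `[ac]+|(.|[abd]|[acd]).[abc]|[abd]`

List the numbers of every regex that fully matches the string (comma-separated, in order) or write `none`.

1, 6

1 → match
2 → no match — must start with `abd`
3 → no match
4 → no match — must start with `cc`
5 → no match — must start with `d`
6 → match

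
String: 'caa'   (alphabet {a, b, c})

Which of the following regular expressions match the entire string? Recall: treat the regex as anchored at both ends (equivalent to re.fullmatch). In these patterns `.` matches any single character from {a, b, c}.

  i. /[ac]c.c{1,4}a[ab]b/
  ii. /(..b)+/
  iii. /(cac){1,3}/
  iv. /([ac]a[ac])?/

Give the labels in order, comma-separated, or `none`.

i → no match — must end with 'b'
ii → no match — must end with 'b'
iii → no match — must start with 'cac'
iv → match

iv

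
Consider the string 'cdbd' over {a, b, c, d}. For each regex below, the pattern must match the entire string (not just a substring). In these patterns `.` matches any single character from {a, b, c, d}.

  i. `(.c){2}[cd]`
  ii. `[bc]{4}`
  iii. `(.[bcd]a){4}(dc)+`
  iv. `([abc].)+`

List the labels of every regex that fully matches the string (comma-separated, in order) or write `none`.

iv

i → no match
ii → no match
iii → no match — must end with 'dc'
iv → match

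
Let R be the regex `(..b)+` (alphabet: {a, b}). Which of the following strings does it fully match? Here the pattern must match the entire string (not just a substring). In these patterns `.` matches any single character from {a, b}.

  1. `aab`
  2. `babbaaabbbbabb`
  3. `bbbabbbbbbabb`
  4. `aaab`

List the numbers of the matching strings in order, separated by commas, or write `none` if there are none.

1 → match
2 → no match
3 → no match
4 → no match

1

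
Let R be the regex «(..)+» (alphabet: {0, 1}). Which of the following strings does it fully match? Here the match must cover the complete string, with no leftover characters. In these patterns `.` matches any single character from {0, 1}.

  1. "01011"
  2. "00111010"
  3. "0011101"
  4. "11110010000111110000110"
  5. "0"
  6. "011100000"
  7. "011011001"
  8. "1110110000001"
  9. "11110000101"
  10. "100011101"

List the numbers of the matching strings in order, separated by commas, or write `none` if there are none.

1 → no match
2 → match
3 → no match
4 → no match
5 → no match
6 → no match
7 → no match
8 → no match
9 → no match
10 → no match

2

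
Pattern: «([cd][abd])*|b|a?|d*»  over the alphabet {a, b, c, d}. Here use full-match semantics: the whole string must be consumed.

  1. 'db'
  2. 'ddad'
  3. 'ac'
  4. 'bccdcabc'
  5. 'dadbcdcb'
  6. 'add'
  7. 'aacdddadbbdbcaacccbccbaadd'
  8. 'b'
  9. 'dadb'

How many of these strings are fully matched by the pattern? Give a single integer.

4

1 → match
2 → no match
3 → no match
4 → no match
5 → match
6 → no match
7 → no match
8 → match
9 → match
Total matched: 4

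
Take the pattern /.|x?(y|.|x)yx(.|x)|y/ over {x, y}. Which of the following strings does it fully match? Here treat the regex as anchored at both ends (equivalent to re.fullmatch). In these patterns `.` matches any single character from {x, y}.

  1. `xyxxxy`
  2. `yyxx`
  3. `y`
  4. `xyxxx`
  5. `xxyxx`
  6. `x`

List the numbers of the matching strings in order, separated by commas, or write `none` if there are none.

1 → no match
2 → match
3 → match
4 → no match
5 → match
6 → match

2, 3, 5, 6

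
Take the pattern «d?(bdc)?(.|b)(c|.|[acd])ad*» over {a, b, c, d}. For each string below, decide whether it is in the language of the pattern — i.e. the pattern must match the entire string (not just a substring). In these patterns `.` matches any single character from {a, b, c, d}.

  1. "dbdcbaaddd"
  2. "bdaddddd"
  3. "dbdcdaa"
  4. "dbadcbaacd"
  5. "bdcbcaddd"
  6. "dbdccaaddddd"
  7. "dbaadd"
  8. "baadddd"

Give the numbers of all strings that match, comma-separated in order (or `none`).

1, 2, 3, 5, 6, 7, 8

1 → match
2 → match
3 → match
4 → no match
5 → match
6 → match
7 → match
8 → match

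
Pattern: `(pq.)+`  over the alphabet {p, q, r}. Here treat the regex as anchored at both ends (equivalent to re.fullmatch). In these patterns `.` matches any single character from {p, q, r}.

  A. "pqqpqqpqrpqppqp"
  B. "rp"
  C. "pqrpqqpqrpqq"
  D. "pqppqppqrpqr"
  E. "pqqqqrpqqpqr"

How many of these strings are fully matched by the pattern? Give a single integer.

A → match
B → no match — must start with "pq"
C → match
D → match
E → no match
Total matched: 3

3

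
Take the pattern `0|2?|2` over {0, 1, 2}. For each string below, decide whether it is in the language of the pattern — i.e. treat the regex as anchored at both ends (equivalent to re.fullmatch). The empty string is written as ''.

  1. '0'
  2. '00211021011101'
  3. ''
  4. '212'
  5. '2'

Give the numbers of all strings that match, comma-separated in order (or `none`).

1, 3, 5

1 → match
2 → no match
3 → match
4 → no match
5 → match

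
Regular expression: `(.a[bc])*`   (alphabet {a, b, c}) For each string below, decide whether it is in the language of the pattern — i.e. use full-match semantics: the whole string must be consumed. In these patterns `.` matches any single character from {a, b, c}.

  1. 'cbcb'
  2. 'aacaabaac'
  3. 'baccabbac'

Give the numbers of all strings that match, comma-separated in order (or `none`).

2, 3

1 → no match
2 → match
3 → match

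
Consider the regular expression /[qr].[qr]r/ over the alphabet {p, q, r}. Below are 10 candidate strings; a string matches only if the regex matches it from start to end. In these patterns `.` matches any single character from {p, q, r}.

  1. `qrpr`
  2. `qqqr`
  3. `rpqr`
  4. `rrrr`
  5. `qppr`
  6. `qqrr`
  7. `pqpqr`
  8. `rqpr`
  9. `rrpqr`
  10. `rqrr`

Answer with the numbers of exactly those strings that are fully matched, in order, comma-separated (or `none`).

2, 3, 4, 6, 10

1 → no match
2 → match
3 → match
4 → match
5 → no match
6 → match
7 → no match
8 → no match
9 → no match
10 → match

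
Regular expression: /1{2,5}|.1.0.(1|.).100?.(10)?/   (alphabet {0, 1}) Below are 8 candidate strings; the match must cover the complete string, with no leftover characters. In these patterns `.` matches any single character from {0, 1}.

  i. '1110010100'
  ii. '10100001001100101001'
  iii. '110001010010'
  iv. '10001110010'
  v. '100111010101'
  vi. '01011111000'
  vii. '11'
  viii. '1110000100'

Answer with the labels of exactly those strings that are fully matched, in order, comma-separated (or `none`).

i → match
ii → no match
iii → match
iv → no match
v → no match
vi → no match
vii → match
viii → match

i, iii, vii, viii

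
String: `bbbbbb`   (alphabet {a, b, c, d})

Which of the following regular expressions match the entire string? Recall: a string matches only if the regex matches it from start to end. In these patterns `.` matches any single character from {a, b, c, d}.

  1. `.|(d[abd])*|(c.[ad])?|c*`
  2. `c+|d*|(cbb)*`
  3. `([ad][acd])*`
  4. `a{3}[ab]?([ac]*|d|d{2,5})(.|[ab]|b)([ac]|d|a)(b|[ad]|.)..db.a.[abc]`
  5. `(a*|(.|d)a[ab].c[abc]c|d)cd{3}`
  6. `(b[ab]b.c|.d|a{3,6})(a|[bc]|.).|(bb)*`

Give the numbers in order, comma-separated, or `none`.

1 → no match
2 → no match
3 → no match
4 → no match — must start with `a`
5 → no match — must end with `d`
6 → match

6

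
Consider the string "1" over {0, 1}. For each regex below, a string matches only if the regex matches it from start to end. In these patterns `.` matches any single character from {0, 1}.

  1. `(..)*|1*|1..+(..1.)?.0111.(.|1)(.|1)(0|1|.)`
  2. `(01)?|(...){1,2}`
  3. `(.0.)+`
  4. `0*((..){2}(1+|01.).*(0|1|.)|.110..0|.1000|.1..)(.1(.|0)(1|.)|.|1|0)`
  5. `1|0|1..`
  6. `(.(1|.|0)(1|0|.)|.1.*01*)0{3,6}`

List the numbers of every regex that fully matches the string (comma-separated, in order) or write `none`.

1 → match
2 → no match
3 → no match
4 → no match
5 → match
6 → no match — must end with "0"

1, 5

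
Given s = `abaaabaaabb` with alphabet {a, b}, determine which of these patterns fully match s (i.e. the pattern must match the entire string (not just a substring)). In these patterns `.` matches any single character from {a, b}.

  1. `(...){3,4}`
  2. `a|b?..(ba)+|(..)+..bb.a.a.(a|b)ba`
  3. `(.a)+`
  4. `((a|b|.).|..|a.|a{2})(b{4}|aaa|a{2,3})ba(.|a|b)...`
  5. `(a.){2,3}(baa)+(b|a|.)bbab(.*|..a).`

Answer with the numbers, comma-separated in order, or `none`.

1 → no match
2 → no match
3 → no match — must end with `a`
4 → match
5 → no match

4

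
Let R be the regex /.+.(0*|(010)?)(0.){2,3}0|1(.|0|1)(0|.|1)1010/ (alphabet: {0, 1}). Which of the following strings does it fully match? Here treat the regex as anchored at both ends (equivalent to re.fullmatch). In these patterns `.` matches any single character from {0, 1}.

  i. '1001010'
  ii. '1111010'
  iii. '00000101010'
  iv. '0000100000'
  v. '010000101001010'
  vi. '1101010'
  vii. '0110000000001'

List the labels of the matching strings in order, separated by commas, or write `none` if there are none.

i → match
ii → match
iii → match
iv → match
v → match
vi → match
vii → no match

i, ii, iii, iv, v, vi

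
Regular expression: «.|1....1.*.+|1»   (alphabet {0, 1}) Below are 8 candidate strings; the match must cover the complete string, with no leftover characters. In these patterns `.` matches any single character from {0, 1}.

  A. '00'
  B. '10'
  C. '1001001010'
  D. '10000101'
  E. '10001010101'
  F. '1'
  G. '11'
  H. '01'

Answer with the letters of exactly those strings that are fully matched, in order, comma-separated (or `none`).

A → no match
B → no match
C → no match
D → match
E → no match
F → match
G → no match
H → no match

D, F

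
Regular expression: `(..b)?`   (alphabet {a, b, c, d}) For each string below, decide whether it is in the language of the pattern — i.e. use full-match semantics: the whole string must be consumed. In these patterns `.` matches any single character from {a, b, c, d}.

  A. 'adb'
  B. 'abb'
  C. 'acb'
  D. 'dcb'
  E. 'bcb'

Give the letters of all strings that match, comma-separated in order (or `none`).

A → match
B → match
C → match
D → match
E → match

A, B, C, D, E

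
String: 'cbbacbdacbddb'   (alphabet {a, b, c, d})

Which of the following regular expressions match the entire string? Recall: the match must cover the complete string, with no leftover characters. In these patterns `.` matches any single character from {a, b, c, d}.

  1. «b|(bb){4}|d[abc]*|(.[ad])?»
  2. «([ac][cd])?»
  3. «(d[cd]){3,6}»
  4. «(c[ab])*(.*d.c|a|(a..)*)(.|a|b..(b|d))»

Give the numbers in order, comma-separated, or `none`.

4

1 → no match
2 → no match
3 → no match — must start with 'd'
4 → match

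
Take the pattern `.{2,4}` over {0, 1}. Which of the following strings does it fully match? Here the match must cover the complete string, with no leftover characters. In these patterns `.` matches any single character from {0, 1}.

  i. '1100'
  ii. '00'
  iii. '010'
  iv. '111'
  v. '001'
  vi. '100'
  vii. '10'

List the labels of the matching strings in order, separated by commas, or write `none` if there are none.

i. '1100' → match
ii. '00' → match
iii. '010' → match
iv. '111' → match
v. '001' → match
vi. '100' → match
vii. '10' → match

i, ii, iii, iv, v, vi, vii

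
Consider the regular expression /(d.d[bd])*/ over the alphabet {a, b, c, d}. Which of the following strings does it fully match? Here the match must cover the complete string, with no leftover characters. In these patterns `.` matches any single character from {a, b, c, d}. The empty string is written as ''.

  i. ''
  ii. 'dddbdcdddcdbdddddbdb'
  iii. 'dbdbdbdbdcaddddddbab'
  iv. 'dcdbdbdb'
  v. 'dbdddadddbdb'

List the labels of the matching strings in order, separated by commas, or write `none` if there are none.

i → match
ii → match
iii → no match
iv → match
v → match

i, ii, iv, v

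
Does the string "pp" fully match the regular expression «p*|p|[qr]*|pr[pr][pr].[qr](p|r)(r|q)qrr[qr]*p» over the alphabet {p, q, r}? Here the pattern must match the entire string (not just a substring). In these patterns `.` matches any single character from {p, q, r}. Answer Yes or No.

Yes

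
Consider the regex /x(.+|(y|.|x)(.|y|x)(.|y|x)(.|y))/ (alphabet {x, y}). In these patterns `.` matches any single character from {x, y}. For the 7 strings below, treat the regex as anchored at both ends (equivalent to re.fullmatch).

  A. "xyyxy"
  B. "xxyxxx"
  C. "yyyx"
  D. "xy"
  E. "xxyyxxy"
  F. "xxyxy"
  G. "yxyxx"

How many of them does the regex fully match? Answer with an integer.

5

A → match
B → match
C → no match — must start with "x"
D → match
E → match
F → match
G → no match — must start with "x"
Total matched: 5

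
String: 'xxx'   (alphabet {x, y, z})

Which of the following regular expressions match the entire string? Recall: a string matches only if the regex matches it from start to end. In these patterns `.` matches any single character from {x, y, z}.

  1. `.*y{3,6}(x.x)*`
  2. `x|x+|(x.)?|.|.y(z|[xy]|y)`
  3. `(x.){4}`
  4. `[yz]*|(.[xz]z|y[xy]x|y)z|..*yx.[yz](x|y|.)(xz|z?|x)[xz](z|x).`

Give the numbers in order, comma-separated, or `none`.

2

1 → no match
2 → match
3 → no match
4 → no match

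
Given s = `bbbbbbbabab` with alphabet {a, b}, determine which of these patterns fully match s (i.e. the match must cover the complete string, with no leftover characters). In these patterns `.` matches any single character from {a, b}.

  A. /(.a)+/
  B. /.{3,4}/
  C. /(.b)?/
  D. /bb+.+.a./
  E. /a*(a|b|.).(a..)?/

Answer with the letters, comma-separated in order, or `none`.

A → no match — must end with `a`
B → no match
C → no match
D → match
E → no match

D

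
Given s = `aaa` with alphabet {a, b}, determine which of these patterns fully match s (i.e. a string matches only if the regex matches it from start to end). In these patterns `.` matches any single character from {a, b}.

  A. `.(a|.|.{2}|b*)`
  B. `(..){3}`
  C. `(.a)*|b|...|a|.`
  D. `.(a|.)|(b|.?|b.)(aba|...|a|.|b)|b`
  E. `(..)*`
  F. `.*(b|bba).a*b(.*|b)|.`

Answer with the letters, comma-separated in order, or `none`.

A → match
B → no match
C → match
D → match
E → no match
F → no match

A, C, D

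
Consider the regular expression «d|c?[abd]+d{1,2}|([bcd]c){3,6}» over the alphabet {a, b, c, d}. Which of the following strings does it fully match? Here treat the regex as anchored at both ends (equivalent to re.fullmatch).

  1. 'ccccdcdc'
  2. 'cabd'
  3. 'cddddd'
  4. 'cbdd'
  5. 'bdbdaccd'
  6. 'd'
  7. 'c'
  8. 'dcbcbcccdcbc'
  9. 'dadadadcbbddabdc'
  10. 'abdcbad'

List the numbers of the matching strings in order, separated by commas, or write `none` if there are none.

1, 2, 3, 4, 6, 8

1 → match
2 → match
3 → match
4 → match
5 → no match
6 → match
7 → no match
8 → match
9 → no match
10 → no match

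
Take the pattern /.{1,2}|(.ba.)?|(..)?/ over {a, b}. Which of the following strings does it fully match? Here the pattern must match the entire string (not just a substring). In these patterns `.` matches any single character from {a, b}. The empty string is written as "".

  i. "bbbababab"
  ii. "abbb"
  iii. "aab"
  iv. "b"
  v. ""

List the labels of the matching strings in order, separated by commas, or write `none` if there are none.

iv, v

i. "bbbababab" → no match
ii. "abbb" → no match
iii. "aab" → no match
iv. "b" → match
v. "" → match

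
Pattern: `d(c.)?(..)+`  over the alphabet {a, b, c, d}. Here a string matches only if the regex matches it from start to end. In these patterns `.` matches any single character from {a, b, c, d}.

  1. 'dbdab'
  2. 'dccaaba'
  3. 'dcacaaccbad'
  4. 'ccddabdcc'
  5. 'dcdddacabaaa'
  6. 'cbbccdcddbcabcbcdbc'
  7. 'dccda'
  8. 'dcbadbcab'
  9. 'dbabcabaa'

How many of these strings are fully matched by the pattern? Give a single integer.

6

1 → match
2 → match
3 → match
4 → no match — must start with 'd'
5 → no match
6 → no match — must start with 'd'
7 → match
8 → match
9 → match
Total matched: 6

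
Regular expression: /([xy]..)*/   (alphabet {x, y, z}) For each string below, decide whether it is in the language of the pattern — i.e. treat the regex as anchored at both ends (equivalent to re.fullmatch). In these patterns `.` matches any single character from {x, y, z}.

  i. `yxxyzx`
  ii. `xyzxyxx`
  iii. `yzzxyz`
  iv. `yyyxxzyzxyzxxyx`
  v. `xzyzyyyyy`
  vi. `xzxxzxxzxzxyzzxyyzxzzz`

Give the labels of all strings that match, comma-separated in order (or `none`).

i, iii, iv

i. `yxxyzx` → match
ii. `xyzxyxx` → no match
iii. `yzzxyz` → match
iv → match
v. `xzyzyyyyy` → no match
vi → no match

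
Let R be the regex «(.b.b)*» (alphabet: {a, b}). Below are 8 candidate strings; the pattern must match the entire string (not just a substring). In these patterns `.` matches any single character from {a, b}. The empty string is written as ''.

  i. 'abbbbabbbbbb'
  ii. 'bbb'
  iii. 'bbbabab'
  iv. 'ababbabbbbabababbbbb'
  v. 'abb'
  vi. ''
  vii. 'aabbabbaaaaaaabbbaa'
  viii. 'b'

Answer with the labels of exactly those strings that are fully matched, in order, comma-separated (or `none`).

vi

i. 'abbbbabbbbbb' → no match
ii. 'bbb' → no match
iii. 'bbbabab' → no match
iv → no match
v. 'abb' → no match
vi. '' → match
vii → no match
viii. 'b' → no match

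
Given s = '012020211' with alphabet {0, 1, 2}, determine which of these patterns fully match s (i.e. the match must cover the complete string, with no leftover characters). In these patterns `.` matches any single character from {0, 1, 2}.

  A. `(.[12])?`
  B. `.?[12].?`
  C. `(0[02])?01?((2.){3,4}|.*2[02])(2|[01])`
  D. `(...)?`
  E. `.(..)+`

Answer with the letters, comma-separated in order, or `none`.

A → no match
B → no match
C → match
D → no match
E → match

C, E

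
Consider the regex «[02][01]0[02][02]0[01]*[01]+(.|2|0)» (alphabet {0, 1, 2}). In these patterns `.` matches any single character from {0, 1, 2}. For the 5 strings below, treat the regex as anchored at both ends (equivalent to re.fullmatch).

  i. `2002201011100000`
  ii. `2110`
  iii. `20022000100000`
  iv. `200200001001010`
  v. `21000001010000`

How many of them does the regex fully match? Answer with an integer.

4

i → match
ii → no match
iii → match
iv → match
v → match
Total matched: 4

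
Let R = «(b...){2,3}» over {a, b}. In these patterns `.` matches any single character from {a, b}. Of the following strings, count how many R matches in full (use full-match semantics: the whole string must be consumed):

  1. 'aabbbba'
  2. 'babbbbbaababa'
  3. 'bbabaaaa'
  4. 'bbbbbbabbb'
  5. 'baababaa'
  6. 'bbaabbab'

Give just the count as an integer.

1

1 → no match — must start with 'b'
2 → no match
3 → no match
4 → no match
5 → no match
6 → match
Total matched: 1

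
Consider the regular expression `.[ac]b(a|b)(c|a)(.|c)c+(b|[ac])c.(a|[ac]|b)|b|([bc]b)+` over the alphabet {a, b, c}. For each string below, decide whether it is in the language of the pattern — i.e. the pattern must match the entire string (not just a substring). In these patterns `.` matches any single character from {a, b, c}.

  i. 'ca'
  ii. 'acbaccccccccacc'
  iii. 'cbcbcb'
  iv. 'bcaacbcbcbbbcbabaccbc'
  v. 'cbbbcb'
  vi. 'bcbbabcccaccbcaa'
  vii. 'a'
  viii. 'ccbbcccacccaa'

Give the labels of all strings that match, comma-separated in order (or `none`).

i → no match
ii → no match
iii → match
iv → no match
v → match
vi → no match
vii → no match
viii → no match

iii, v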